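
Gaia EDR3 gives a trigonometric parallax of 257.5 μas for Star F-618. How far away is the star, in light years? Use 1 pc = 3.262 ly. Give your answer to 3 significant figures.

12700 light years

p = 257.5 μas = 0.0002575 arcsec.
d = 1/p = 1/0.0002575 = 3883.5 pc.
In light-years: 3883.5 × 3.262 = 12668 ly.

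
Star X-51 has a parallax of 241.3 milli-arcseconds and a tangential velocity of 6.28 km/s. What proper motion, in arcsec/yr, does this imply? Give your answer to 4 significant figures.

d = 1/p = 1/0.2413″ = 4.1442 pc.
μ = v_t / (4.74 d) = 6.28 / (4.74 × 4.1442) = 6.28 / 19.644 = 0.31969 ″/yr.

0.3197 arcsec/yr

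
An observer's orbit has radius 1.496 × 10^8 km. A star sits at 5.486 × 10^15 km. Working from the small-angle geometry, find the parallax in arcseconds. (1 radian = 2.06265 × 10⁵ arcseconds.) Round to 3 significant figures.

θ ≈ B/d = (1.496 × 10^8) / (5.486 × 10^15) = 2.7269 × 10^-8 rad.
In arcseconds: 2.7269 × 10^-8 × 206265 = 0.0056246″.

0.00562 arcsec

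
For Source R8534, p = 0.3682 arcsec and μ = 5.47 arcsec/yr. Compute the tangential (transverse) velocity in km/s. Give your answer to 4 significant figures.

d = 1/p = 1/0.3682″ = 2.7159 pc.
v_t = 4.74 × μ × d = 4.74 × 5.47 × 2.7159 = 70.417 km/s.

70.42 km/s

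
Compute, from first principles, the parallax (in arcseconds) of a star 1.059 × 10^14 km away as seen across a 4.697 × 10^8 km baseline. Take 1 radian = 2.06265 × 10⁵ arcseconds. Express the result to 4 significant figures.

0.9149 arcsec

θ ≈ B/d = (4.697 × 10^8) / (1.059 × 10^14) = 4.4353 × 10^-6 rad.
In arcseconds: 4.4353 × 10^-6 × 206265 = 0.91485″.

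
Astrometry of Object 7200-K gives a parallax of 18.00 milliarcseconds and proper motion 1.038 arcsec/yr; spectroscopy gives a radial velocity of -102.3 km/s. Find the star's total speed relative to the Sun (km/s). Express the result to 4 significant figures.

291.9 km/s

d = 1/p = 1/0.01800″ = 55.556 pc.
v_t = 4.740 μ d = 4.740 × 1.038 × 55.556 = 273.34 km/s.
v = √(v_r² + v_t²) = √((-102.3)² + 273.34²) = √85180 = 291.86 km/s.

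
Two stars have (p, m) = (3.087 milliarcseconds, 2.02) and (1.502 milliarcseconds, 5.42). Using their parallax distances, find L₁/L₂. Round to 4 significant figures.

d₁ = 1/p₁ = 1/0.003087″ = 323.94 pc; d₂ = 1/p₂ = 1/0.001502″ = 665.78 pc.
M₁ = m₁ − 5 log₁₀ d₁ + 5 = 2.02 − 12.5523 + 5 = -5.5323.
M₂ = 5.42 − 14.1167 + 5 = -3.6967.
L₁/L₂ = 10^(0.4(M₂ − M₁)) = 10^(0.4 × 1.8356) = 10^0.73424 = 5.423.

L₁/L₂ = 5.423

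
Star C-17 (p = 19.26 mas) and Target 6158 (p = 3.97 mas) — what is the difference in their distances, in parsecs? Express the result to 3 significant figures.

d_A = 1/0.01926″ = 51.921 pc; d_B = 1/0.003970″ = 251.89 pc.
|d_B − d_A| = |251.89 − 51.921| = 199.97 pc.

200 pc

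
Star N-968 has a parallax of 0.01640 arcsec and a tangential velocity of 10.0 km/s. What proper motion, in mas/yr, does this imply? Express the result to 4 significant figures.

34.60 mas/yr

d = 1/p = 1/0.01640″ = 60.976 pc.
μ = v_t / (4.74 d) = 10.0 / (4.74 × 60.976) = 10.0 / 289.03 = 0.034598 ″/yr = 34.598 mas/yr.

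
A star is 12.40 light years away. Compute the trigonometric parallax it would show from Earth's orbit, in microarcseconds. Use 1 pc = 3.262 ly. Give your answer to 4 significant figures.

d = 12.40 ly ÷ 3.262 = 3.8013 pc.
p = 1/d = 1/3.8013 = 0.26307 arcsec.
= 0.26307 × 10⁶ = 2.6307 × 10^5 μas.

263100 μas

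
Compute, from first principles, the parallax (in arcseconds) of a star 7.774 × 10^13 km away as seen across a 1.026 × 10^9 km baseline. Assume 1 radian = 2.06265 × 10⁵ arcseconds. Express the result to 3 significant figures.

2.72 arcsec

θ ≈ B/d = (1.026 × 10^9) / (7.774 × 10^13) = 1.3198 × 10^-5 rad.
In arcseconds: 1.3198 × 10^-5 × 206265 = 2.7223″.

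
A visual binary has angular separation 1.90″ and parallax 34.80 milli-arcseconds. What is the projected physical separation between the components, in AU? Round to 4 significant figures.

d = 1/p = 1/0.03480″ = 28.736 pc.
At distance d (pc), an angle of θ arcsec spans θ·d AU: s = 1.90 × 28.736 = 54.598 AU.

54.60 AU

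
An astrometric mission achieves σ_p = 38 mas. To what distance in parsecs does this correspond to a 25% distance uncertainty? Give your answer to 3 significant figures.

6.58 pc

σ_d/d = σ_p/p, so the condition is σ_p/p ≤ 0.25, i.e. p ≥ σ_p/0.25.
p_min = 38/0.25 = 152 mas = 0.152 arcsec.
d_max = 1/p_min = 1/0.152 = 6.5789 pc.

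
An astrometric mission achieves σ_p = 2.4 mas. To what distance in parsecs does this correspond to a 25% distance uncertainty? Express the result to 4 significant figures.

104.2 pc

σ_d/d = σ_p/p, so the condition is σ_p/p ≤ 0.25, i.e. p ≥ σ_p/0.25.
p_min = 2.4/0.25 = 9.6 mas = 0.0096 arcsec.
d_max = 1/p_min = 1/0.0096 = 104.17 pc.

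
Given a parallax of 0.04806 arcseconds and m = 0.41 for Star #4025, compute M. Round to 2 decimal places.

M = -1.18

d = 1/p = 1/0.04806″ = 20.807 pc.
m − M = 5 log₁₀(20.807) − 5 = 6.5910 − 5 = 1.5910.
M = m − (m − M) = 0.41 − 1.5910 = -1.18.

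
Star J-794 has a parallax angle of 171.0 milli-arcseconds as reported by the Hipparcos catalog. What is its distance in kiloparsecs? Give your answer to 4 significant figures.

0.005848 kpc

p = 171.0 milli-arcseconds = 0.1710 arcsec.
d = 1/p = 1/0.1710 = 5.848 pc.
= 0.005848 kpc.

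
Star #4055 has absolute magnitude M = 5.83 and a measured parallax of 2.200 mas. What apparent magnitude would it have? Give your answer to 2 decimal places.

m = 14.12

d = 1/p = 1/0.002200″ = 454.55 pc.
m − M = 5 log₁₀ d − 5 = 5 log₁₀(454.55) − 5 = 13.2879 − 5 = 8.2879.
m = M + (m − M) = 5.83 + 8.2879 = 14.12.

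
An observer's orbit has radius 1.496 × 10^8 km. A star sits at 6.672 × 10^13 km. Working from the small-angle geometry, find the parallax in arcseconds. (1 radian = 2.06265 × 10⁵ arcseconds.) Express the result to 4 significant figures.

0.4625 arcsec

θ ≈ B/d = (1.496 × 10^8) / (6.672 × 10^13) = 2.2422 × 10^-6 rad.
In arcseconds: 2.2422 × 10^-6 × 206265 = 0.46249″.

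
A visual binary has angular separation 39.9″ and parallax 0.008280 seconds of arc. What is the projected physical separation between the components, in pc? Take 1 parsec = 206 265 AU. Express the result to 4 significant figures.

0.02336 pc

d = 1/p = 1/0.008280″ = 120.77 pc.
At distance d (pc), an angle of θ arcsec spans θ·d AU: s = 39.9 × 120.77 = 4818.7 AU.
= 4818.7 / 206265 = 0.023362 pc.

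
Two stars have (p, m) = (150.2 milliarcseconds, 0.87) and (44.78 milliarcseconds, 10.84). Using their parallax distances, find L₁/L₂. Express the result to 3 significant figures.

L₁/L₂ = 865

d₁ = 1/p₁ = 1/0.1502″ = 6.6578 pc; d₂ = 1/p₂ = 1/0.04478″ = 22.331 pc.
M₁ = m₁ − 5 log₁₀ d₁ + 5 = 0.87 − 4.1167 + 5 = 1.7533.
M₂ = 10.84 − 6.7445 + 5 = 9.0955.
L₁/L₂ = 10^(0.4(M₂ − M₁)) = 10^(0.4 × 7.3422) = 10^2.93688 = 864.73.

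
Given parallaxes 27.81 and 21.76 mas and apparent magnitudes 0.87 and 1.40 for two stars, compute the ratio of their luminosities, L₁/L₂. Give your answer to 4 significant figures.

L₁/L₂ = 0.9975

d₁ = 1/p₁ = 1/0.02781″ = 35.958 pc; d₂ = 1/p₂ = 1/0.02176″ = 45.956 pc.
M₁ = m₁ − 5 log₁₀ d₁ + 5 = 0.87 − 7.7790 + 5 = -1.9090.
M₂ = 1.40 − 8.3117 + 5 = -1.9117.
L₁/L₂ = 10^(0.4(M₂ − M₁)) = 10^(0.4 × (-0.0027)) = 10^(-0.00108) = 0.99752.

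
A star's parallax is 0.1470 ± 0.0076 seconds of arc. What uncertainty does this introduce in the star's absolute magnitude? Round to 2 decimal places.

M = m − 5 log₁₀ d + 5 = m + 5 log₁₀ p + 5, so ∂M/∂p = 5/(p ln 10).
σ_M = (5/ln 10) · (σ_p/p) = 2.1715 × 0.0076/0.1470 = 2.1715 × 0.051701 = 0.11227.

σ_M = 0.11 mag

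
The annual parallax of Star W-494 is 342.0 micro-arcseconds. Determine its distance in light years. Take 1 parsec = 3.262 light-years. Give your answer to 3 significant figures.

9540 light years

p = 342.0 micro-arcseconds = 0.0003420 arcsec.
d = 1/p = 1/0.0003420 = 2924 pc.
In light-years: 2924 × 3.262 = 9538.1 ly.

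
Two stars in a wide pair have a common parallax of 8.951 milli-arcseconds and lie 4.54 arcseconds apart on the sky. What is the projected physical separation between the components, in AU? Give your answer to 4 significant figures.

d = 1/p = 1/0.008951″ = 111.72 pc.
At distance d (pc), an angle of θ arcsec spans θ·d AU: s = 4.54 × 111.72 = 507.21 AU.

507.2 AU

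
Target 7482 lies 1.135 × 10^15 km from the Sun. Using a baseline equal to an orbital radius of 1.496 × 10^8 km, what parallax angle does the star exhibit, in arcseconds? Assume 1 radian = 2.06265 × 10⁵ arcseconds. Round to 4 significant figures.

0.02719 arcsec

θ ≈ B/d = (1.496 × 10^8) / (1.135 × 10^15) = 1.3181 × 10^-7 rad.
In arcseconds: 1.3181 × 10^-7 × 206265 = 0.027188″.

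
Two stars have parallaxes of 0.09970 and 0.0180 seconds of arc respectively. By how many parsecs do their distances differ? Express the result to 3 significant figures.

45.5 pc

d_A = 1/0.09970″ = 10.03 pc; d_B = 1/0.01800″ = 55.556 pc.
|d_B − d_A| = |55.556 − 10.03| = 45.526 pc.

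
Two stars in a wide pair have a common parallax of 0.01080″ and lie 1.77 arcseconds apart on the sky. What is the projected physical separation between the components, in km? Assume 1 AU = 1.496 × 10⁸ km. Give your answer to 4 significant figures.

2.452 × 10^10 km

d = 1/p = 1/0.01080″ = 92.593 pc.
At distance d (pc), an angle of θ arcsec spans θ·d AU: s = 1.77 × 92.593 = 163.89 AU.
= 163.89 × 1.496 × 10⁸ km = 2.4518 × 10^10 km.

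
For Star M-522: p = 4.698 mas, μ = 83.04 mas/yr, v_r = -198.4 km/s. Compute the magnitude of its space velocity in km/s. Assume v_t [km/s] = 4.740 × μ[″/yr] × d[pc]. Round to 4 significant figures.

d = 1/p = 1/0.004698″ = 212.86 pc.
μ = 83.04 mas/yr = 0.08304 ″/yr.
v_t = 4.740 μ d = 4.740 × 0.08304 × 212.86 = 83.784 km/s.
v = √(v_r² + v_t²) = √((-198.4)² + 83.784²) = √46382.3 = 215.37 km/s.

215.4 km/s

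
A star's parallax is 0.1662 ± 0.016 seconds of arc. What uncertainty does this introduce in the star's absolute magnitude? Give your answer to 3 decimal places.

M = m − 5 log₁₀ d + 5 = m + 5 log₁₀ p + 5, so ∂M/∂p = 5/(p ln 10).
σ_M = (5/ln 10) · (σ_p/p) = 2.1715 × 0.016/0.1662 = 2.1715 × 0.09627 = 0.20905.

σ_M = 0.209 mag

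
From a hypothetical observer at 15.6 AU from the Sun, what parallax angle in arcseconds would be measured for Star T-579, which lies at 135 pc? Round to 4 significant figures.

0.1156 arcsec

p (arcsec) = B (AU) / d (pc).
p = 15.6 / 135 = 0.11556 arcsec.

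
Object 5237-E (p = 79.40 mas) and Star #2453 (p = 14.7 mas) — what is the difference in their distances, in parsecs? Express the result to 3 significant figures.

d_A = 1/0.07940″ = 12.594 pc; d_B = 1/0.01470″ = 68.027 pc.
|d_B − d_A| = |68.027 − 12.594| = 55.433 pc.

55.4 pc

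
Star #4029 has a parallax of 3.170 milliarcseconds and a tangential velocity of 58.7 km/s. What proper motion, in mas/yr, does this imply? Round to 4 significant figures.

39.26 mas/yr

d = 1/p = 1/0.003170″ = 315.46 pc.
μ = v_t / (4.74 d) = 58.7 / (4.74 × 315.46) = 58.7 / 1495.3 = 0.039256 ″/yr = 39.256 mas/yr.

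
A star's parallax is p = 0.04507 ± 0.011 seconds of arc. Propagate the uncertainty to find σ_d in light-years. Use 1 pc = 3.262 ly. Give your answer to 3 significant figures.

17.7 ly

d = 1/p, so σ_d = σ_p / p².
σ_d = 0.0110 / (0.04507)² = 0.0110 / 0.0020313 = 5.4153 pc = 5.4153 × 3.262 ly = 17.665 ly.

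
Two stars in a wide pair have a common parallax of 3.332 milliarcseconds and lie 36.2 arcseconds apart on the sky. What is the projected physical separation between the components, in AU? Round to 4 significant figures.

10860 AU

d = 1/p = 1/0.003332″ = 300.12 pc.
At distance d (pc), an angle of θ arcsec spans θ·d AU: s = 36.2 × 300.12 = 10864 AU.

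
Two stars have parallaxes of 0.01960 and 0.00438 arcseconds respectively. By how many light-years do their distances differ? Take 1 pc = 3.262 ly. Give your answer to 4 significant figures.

578.3 ly

d_A = 1/0.01960″ = 51.02 pc; d_B = 1/0.004380″ = 228.31 pc.
|d_B − d_A| = |228.31 − 51.02| = 177.29 pc = 177.29 × 3.262 ly = 578.32 ly.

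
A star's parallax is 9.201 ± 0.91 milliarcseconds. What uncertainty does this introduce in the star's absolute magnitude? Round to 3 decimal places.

M = m − 5 log₁₀ d + 5 = m + 5 log₁₀ p + 5, so ∂M/∂p = 5/(p ln 10).
σ_M = (5/ln 10) · (σ_p/p) = 2.1715 × 0.91/9.201 = 2.1715 × 0.098902 = 0.21477.

σ_M = 0.215 mag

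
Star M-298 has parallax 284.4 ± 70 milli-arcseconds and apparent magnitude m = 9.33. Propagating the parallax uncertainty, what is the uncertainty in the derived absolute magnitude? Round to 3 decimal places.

σ_M = 0.534 mag

M = m − 5 log₁₀ d + 5 = m + 5 log₁₀ p + 5, so ∂M/∂p = 5/(p ln 10).
σ_M = (5/ln 10) · (σ_p/p) = 2.1715 × 70/284.4 = 2.1715 × 0.24613 = 0.53447.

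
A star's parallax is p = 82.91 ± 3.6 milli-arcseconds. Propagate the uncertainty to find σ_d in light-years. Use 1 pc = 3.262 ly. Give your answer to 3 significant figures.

1.71 ly

d = 1/p, so σ_d = σ_p / p².
σ_d = 0.00360 / (0.08291)² = 0.00360 / 0.0068741 = 0.5237 pc = 0.5237 × 3.262 ly = 1.7083 ly.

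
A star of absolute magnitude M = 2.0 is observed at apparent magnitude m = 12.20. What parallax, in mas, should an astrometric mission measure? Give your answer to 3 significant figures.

0.912 mas

m − M = 12.20 − 2.0 = 10.20.
d = 10^((m−M)/5 + 1) = 10^3.040 = 1096.5 pc.
p = 1/d = 1/1096.5 = 0.00091199 arcsec = 0.91199 mas.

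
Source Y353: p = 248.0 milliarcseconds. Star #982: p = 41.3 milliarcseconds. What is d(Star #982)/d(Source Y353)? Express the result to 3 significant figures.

Since d = 1/p, d_B/d_A = p_A/p_B.
= 248.0 / 41.3 = 6.0048.

6.00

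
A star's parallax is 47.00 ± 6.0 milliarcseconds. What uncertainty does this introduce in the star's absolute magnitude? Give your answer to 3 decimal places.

M = m − 5 log₁₀ d + 5 = m + 5 log₁₀ p + 5, so ∂M/∂p = 5/(p ln 10).
σ_M = (5/ln 10) · (σ_p/p) = 2.1715 × 6.0/47.00 = 2.1715 × 0.12766 = 0.27721.

σ_M = 0.277 mag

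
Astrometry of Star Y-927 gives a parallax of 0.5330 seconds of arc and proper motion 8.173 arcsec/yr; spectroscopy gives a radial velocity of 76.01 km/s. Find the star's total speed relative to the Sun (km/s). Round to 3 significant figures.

105 km/s

d = 1/p = 1/0.5330″ = 1.8762 pc.
v_t = 4.740 μ d = 4.740 × 8.173 × 1.8762 = 72.684 km/s.
v = √(v_r² + v_t²) = √(76.01² + 72.684²) = √11060.5 = 105.17 km/s.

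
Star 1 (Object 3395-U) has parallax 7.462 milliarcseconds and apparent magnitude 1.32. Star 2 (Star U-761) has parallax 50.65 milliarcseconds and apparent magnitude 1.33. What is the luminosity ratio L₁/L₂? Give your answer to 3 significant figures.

L₁/L₂ = 46.5

d₁ = 1/p₁ = 1/0.007462″ = 134.01 pc; d₂ = 1/p₂ = 1/0.05065″ = 19.743 pc.
M₁ = m₁ − 5 log₁₀ d₁ + 5 = 1.32 − 10.6357 + 5 = -4.3157.
M₂ = 1.33 − 6.4771 + 5 = -0.1471.
L₁/L₂ = 10^(0.4(M₂ − M₁)) = 10^(0.4 × 4.1686) = 10^1.66744 = 46.499.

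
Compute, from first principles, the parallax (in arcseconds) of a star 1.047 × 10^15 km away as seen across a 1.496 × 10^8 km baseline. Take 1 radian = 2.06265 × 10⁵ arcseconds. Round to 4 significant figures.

θ ≈ B/d = (1.496 × 10^8) / (1.047 × 10^15) = 1.4288 × 10^-7 rad.
In arcseconds: 1.4288 × 10^-7 × 206265 = 0.029471″.

0.02947 arcsec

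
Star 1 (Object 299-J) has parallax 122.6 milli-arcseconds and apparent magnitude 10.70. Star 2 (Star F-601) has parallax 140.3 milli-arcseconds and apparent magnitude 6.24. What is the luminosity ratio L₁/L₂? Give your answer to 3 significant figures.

d₁ = 1/p₁ = 1/0.1226″ = 8.1566 pc; d₂ = 1/p₂ = 1/0.1403″ = 7.1276 pc.
M₁ = m₁ − 5 log₁₀ d₁ + 5 = 10.70 − 4.5575 + 5 = 11.1425.
M₂ = 6.24 − 4.2647 + 5 = 6.9753.
L₁/L₂ = 10^(0.4(M₂ − M₁)) = 10^(0.4 × (-4.1672)) = 10^(-1.66688) = 0.021534.

L₁/L₂ = 0.0215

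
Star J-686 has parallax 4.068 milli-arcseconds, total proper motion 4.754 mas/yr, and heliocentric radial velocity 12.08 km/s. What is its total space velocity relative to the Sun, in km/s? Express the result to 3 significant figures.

d = 1/p = 1/0.004068″ = 245.82 pc.
μ = 4.754 mas/yr = 0.004754 ″/yr.
v_t = 4.740 μ d = 4.740 × 0.004754 × 245.82 = 5.5393 km/s.
v = √(v_r² + v_t²) = √(12.08² + 5.5393²) = √176.61 = 13.289 km/s.

13.3 km/s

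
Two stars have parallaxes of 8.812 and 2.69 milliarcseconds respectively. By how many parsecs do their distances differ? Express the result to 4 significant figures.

d_A = 1/0.008812″ = 113.48 pc; d_B = 1/0.002690″ = 371.75 pc.
|d_B − d_A| = |371.75 − 113.48| = 258.27 pc.

258.3 pc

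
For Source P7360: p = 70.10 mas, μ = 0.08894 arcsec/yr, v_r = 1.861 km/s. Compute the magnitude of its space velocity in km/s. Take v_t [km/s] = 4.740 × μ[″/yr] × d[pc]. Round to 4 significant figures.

d = 1/p = 1/0.07010″ = 14.265 pc.
v_t = 4.740 μ d = 4.740 × 0.08894 × 14.265 = 6.0138 km/s.
v = √(v_r² + v_t²) = √(1.861² + 6.0138²) = √39.6291 = 6.2952 km/s.

6.295 km/s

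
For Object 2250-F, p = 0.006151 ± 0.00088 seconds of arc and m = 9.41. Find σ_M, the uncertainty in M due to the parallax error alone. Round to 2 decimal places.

M = m − 5 log₁₀ d + 5 = m + 5 log₁₀ p + 5, so ∂M/∂p = 5/(p ln 10).
σ_M = (5/ln 10) · (σ_p/p) = 2.1715 × 0.00088/0.006151 = 2.1715 × 0.14307 = 0.31068.

σ_M = 0.31 mag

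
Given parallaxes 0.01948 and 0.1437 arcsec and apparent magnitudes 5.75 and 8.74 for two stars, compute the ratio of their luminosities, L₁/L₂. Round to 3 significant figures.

L₁/L₂ = 855

d₁ = 1/p₁ = 1/0.01948″ = 51.335 pc; d₂ = 1/p₂ = 1/0.1437″ = 6.9589 pc.
M₁ = m₁ − 5 log₁₀ d₁ + 5 = 5.75 − 8.5521 + 5 = 2.1979.
M₂ = 8.74 − 4.2127 + 5 = 9.5273.
L₁/L₂ = 10^(0.4(M₂ − M₁)) = 10^(0.4 × 7.3294) = 10^2.93176 = 854.59.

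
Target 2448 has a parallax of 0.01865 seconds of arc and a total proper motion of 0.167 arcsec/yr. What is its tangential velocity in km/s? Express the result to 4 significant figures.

d = 1/p = 1/0.01865″ = 53.619 pc.
v_t = 4.74 × μ × d = 4.74 × 0.167 × 53.619 = 42.444 km/s.

42.44 km/s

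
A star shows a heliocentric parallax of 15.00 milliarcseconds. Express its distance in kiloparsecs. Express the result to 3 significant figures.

0.0667 kpc

p = 15.00 milliarcseconds = 0.01500 arcsec.
d = 1/p = 1/0.01500 = 66.667 pc.
= 0.066667 kpc.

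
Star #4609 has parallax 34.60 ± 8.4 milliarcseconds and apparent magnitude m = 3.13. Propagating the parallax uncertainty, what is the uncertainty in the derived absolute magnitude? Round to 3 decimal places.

M = m − 5 log₁₀ d + 5 = m + 5 log₁₀ p + 5, so ∂M/∂p = 5/(p ln 10).
σ_M = (5/ln 10) · (σ_p/p) = 2.1715 × 8.4/34.60 = 2.1715 × 0.24277 = 0.52718.

σ_M = 0.527 mag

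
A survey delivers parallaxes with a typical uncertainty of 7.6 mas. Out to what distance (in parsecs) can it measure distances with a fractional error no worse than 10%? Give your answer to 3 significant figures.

13.2 pc

σ_d/d = σ_p/p, so the condition is σ_p/p ≤ 0.10, i.e. p ≥ σ_p/0.10.
p_min = 7.6/0.10 = 76 mas = 0.076 arcsec.
d_max = 1/p_min = 1/0.076 = 13.158 pc.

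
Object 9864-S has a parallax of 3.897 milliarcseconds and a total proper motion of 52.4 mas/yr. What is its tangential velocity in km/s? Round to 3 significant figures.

63.7 km/s

d = 1/p = 1/0.003897″ = 256.61 pc.
μ = 52.4 mas/yr = 0.0524 ″/yr.
v_t = 4.74 × μ × d = 4.74 × 0.0524 × 256.61 = 63.736 km/s.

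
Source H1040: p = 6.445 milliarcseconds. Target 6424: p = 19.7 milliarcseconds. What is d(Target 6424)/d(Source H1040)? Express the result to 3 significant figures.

Since d = 1/p, d_B/d_A = p_A/p_B.
= 6.445 / 19.7 = 0.32716.

0.327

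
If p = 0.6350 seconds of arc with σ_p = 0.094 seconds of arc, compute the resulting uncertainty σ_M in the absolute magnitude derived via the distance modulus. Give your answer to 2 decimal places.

σ_M = 0.32 mag

M = m − 5 log₁₀ d + 5 = m + 5 log₁₀ p + 5, so ∂M/∂p = 5/(p ln 10).
σ_M = (5/ln 10) · (σ_p/p) = 2.1715 × 0.094/0.6350 = 2.1715 × 0.14803 = 0.32145.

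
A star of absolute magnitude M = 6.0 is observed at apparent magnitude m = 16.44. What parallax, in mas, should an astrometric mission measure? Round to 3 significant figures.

0.817 mas

m − M = 16.44 − 6.0 = 10.44.
d = 10^((m−M)/5 + 1) = 10^3.088 = 1224.6 pc.
p = 1/d = 1/1224.6 = 0.00081659 arcsec = 0.81659 mas.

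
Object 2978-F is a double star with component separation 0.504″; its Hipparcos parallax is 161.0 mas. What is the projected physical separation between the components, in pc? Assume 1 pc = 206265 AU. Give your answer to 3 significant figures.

d = 1/p = 1/0.1610″ = 6.2112 pc.
At distance d (pc), an angle of θ arcsec spans θ·d AU: s = 0.504 × 6.2112 = 3.1304 AU.
= 3.1304 / 206265 = 1.5177 × 10^-5 pc.

1.52 × 10^-5 pc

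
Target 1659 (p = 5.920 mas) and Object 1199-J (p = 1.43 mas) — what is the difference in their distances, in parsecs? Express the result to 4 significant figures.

d_A = 1/0.005920″ = 168.92 pc; d_B = 1/0.001430″ = 699.3 pc.
|d_B − d_A| = |699.3 − 168.92| = 530.38 pc.

530.4 pc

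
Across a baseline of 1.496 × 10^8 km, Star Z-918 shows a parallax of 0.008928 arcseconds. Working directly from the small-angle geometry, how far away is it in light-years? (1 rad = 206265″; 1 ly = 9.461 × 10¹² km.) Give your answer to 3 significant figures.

365 ly

θ = 0.008928″ = 0.008928/206265 = 4.3284 × 10^-8 rad.
d = B/θ = (1.496 × 10^8) / (4.3284 × 10^-8) = 3.4562 × 10^15 km = (3.4562 × 10^15) / (9.461 × 10^12) ly = 365.31 ly.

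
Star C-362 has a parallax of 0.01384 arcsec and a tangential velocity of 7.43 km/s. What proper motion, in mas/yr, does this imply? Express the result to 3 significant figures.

21.7 mas/yr

d = 1/p = 1/0.01384″ = 72.254 pc.
μ = v_t / (4.74 d) = 7.43 / (4.74 × 72.254) = 7.43 / 342.48 = 0.021695 ″/yr = 21.695 mas/yr.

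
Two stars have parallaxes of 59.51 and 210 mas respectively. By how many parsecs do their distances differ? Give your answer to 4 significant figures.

12.04 pc

d_A = 1/0.05951″ = 16.804 pc; d_B = 1/0.2100″ = 4.7619 pc.
|d_B − d_A| = |4.7619 − 16.804| = 12.042 pc.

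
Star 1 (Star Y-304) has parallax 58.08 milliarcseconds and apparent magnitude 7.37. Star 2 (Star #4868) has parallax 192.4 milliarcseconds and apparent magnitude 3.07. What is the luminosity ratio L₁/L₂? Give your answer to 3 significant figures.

d₁ = 1/p₁ = 1/0.05808″ = 17.218 pc; d₂ = 1/p₂ = 1/0.1924″ = 5.1975 pc.
M₁ = m₁ − 5 log₁₀ d₁ + 5 = 7.37 − 6.1799 + 5 = 6.1901.
M₂ = 3.07 − 3.5790 + 5 = 4.4910.
L₁/L₂ = 10^(0.4(M₂ − M₁)) = 10^(0.4 × (-1.6991)) = 10^(-0.67964) = 0.2091.

L₁/L₂ = 0.209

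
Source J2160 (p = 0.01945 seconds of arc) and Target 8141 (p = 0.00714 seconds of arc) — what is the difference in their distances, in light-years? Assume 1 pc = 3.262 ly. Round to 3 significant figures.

289 ly

d_A = 1/0.01945″ = 51.414 pc; d_B = 1/0.007140″ = 140.06 pc.
|d_B − d_A| = |140.06 − 51.414| = 88.646 pc = 88.646 × 3.262 ly = 289.16 ly.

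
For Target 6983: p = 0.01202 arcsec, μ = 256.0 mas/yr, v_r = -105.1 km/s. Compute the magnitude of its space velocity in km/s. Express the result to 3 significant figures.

146 km/s

d = 1/p = 1/0.01202″ = 83.195 pc.
μ = 256.0 mas/yr = 0.2560 ″/yr.
v_t = 4.740 μ d = 4.740 × 0.2560 × 83.195 = 100.95 km/s.
v = √(v_r² + v_t²) = √((-105.1)² + 100.95²) = √21236.9 = 145.73 km/s.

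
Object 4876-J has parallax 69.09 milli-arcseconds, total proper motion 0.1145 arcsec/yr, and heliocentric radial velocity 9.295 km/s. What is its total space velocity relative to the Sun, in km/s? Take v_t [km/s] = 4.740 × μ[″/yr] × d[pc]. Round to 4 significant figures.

d = 1/p = 1/0.06909″ = 14.474 pc.
v_t = 4.740 μ d = 4.740 × 0.1145 × 14.474 = 7.8555 km/s.
v = √(v_r² + v_t²) = √(9.295² + 7.8555²) = √148.106 = 12.17 km/s.

12.17 km/s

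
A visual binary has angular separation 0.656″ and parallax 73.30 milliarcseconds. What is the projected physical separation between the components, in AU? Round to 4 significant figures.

d = 1/p = 1/0.07330″ = 13.643 pc.
At distance d (pc), an angle of θ arcsec spans θ·d AU: s = 0.656 × 13.643 = 8.9498 AU.

8.950 AU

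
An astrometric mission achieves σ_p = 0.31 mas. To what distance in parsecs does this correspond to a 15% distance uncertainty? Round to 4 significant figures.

σ_d/d = σ_p/p, so the condition is σ_p/p ≤ 0.15, i.e. p ≥ σ_p/0.15.
p_min = 0.31/0.15 = 2.0667 mas = 0.0020667 arcsec.
d_max = 1/p_min = 1/0.0020667 = 483.86 pc.

483.9 pc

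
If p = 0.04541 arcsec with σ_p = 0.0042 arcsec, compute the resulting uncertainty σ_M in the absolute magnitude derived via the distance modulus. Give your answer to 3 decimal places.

σ_M = 0.201 mag

M = m − 5 log₁₀ d + 5 = m + 5 log₁₀ p + 5, so ∂M/∂p = 5/(p ln 10).
σ_M = (5/ln 10) · (σ_p/p) = 2.1715 × 0.0042/0.04541 = 2.1715 × 0.092491 = 0.20084.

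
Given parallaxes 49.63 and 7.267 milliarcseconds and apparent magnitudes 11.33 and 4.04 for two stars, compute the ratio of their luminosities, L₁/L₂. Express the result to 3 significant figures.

L₁/L₂ = 2.60 × 10^-5

d₁ = 1/p₁ = 1/0.04963″ = 20.149 pc; d₂ = 1/p₂ = 1/0.007267″ = 137.61 pc.
M₁ = m₁ − 5 log₁₀ d₁ + 5 = 11.33 − 6.5213 + 5 = 9.8087.
M₂ = 4.04 − 10.6932 + 5 = -1.6532.
L₁/L₂ = 10^(0.4(M₂ − M₁)) = 10^(0.4 × (-11.4619)) = 10^(-4.58476) = 0.000026016.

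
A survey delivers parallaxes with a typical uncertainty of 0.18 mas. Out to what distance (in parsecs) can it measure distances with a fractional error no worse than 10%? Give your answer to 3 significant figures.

556 pc

σ_d/d = σ_p/p, so the condition is σ_p/p ≤ 0.10, i.e. p ≥ σ_p/0.10.
p_min = 0.18/0.10 = 1.8 mas = 0.0018 arcsec.
d_max = 1/p_min = 1/0.0018 = 555.56 pc.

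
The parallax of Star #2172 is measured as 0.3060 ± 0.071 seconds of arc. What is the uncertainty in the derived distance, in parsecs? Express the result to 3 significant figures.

d = 1/p, so σ_d = σ_p / p².
σ_d = 0.0710 / (0.3060)² = 0.0710 / 0.093636 = 0.75826 pc.

0.758 pc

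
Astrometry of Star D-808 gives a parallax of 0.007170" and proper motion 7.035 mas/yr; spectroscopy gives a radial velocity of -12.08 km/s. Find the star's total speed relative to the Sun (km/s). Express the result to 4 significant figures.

d = 1/p = 1/0.007170″ = 139.47 pc.
μ = 7.035 mas/yr = 0.007035 ″/yr.
v_t = 4.740 μ d = 4.740 × 0.007035 × 139.47 = 4.6508 km/s.
v = √(v_r² + v_t²) = √((-12.08)² + 4.6508²) = √167.556 = 12.944 km/s.

12.94 km/s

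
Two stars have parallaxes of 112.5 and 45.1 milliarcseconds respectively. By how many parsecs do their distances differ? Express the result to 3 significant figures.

13.3 pc

d_A = 1/0.1125″ = 8.8889 pc; d_B = 1/0.04510″ = 22.173 pc.
|d_B − d_A| = |22.173 − 8.8889| = 13.284 pc.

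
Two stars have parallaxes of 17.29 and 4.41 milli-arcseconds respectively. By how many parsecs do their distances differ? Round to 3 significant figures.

d_A = 1/0.01729″ = 57.837 pc; d_B = 1/0.004410″ = 226.76 pc.
|d_B − d_A| = |226.76 − 57.837| = 168.92 pc.

169 pc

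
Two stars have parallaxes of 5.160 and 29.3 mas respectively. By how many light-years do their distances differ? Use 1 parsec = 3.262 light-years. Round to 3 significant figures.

d_A = 1/0.005160″ = 193.8 pc; d_B = 1/0.02930″ = 34.13 pc.
|d_B − d_A| = |34.13 − 193.8| = 159.67 pc = 159.67 × 3.262 ly = 520.84 ly.

521 ly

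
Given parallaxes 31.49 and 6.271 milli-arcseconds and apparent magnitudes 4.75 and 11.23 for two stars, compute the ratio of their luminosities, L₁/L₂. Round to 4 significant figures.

d₁ = 1/p₁ = 1/0.03149″ = 31.756 pc; d₂ = 1/p₂ = 1/0.006271″ = 159.46 pc.
M₁ = m₁ − 5 log₁₀ d₁ + 5 = 4.75 − 7.5091 + 5 = 2.2409.
M₂ = 11.23 − 11.0133 + 5 = 5.2167.
L₁/L₂ = 10^(0.4(M₂ − M₁)) = 10^(0.4 × 2.9758) = 10^1.19032 = 15.5.

L₁/L₂ = 15.50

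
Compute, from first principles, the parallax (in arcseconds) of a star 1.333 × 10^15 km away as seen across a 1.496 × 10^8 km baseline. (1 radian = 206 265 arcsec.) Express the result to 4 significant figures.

0.02315 arcsec

θ ≈ B/d = (1.496 × 10^8) / (1.333 × 10^15) = 1.1223 × 10^-7 rad.
In arcseconds: 1.1223 × 10^-7 × 206265 = 0.023149″.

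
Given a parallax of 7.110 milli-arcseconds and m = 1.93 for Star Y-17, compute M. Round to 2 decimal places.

M = -3.81

d = 1/p = 1/0.007110″ = 140.65 pc.
m − M = 5 log₁₀(140.65) − 5 = 10.7407 − 5 = 5.7407.
M = m − (m − M) = 1.93 − 5.7407 = -3.81.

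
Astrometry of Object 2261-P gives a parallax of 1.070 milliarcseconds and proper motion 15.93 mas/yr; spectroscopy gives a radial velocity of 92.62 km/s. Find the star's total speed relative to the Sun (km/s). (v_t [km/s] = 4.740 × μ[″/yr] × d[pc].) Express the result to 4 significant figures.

116.4 km/s

d = 1/p = 1/0.001070″ = 934.58 pc.
μ = 15.93 mas/yr = 0.01593 ″/yr.
v_t = 4.740 μ d = 4.740 × 0.01593 × 934.58 = 70.568 km/s.
v = √(v_r² + v_t²) = √(92.62² + 70.568²) = √13558.3 = 116.44 km/s.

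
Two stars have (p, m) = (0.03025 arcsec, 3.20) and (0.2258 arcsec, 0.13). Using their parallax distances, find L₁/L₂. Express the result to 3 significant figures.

L₁/L₂ = 3.30

d₁ = 1/p₁ = 1/0.03025″ = 33.058 pc; d₂ = 1/p₂ = 1/0.2258″ = 4.4287 pc.
M₁ = m₁ − 5 log₁₀ d₁ + 5 = 3.20 − 7.5964 + 5 = 0.6036.
M₂ = 0.13 − 3.2314 + 5 = 1.8986.
L₁/L₂ = 10^(0.4(M₂ − M₁)) = 10^(0.4 × 1.2950) = 10^0.51800 = 3.2961.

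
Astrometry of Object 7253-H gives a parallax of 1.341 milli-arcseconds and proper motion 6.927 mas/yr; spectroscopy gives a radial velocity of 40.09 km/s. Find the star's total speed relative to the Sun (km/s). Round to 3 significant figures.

47.0 km/s

d = 1/p = 1/0.001341″ = 745.71 pc.
μ = 6.927 mas/yr = 0.006927 ″/yr.
v_t = 4.740 μ d = 4.740 × 0.006927 × 745.71 = 24.485 km/s.
v = √(v_r² + v_t²) = √(40.09² + 24.485²) = √2206.72 = 46.976 km/s.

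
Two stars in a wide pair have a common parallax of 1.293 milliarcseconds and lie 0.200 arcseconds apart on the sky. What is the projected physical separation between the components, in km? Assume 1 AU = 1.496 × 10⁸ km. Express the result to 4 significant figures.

d = 1/p = 1/0.001293″ = 773.4 pc.
At distance d (pc), an angle of θ arcsec spans θ·d AU: s = 0.200 × 773.4 = 154.68 AU.
= 154.68 × 1.496 × 10⁸ km = 2.3140 × 10^10 km.

2.314 × 10^10 km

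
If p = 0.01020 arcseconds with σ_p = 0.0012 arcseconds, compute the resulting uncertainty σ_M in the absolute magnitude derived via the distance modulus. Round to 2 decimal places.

M = m − 5 log₁₀ d + 5 = m + 5 log₁₀ p + 5, so ∂M/∂p = 5/(p ln 10).
σ_M = (5/ln 10) · (σ_p/p) = 2.1715 × 0.0012/0.01020 = 2.1715 × 0.11765 = 0.25548.

σ_M = 0.26 mag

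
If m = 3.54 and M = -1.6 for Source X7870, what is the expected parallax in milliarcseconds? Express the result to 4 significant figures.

m − M = 3.54 − (-1.6) = 5.14.
d = 10^((m−M)/5 + 1) = 10^2.028 = 106.66 pc.
p = 1/d = 1/106.66 = 0.0093756 arcsec = 9.3756 mas.

9.376 mas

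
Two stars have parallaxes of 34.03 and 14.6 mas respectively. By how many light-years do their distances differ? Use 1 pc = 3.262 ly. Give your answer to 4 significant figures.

d_A = 1/0.03403″ = 29.386 pc; d_B = 1/0.01460″ = 68.493 pc.
|d_B − d_A| = |68.493 − 29.386| = 39.107 pc = 39.107 × 3.262 ly = 127.57 ly.

127.6 ly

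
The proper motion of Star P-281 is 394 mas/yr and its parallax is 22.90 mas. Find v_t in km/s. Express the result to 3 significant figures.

81.6 km/s

d = 1/p = 1/0.02290″ = 43.668 pc.
μ = 394 mas/yr = 0.394 ″/yr.
v_t = 4.74 × μ × d = 4.74 × 0.394 × 43.668 = 81.553 km/s.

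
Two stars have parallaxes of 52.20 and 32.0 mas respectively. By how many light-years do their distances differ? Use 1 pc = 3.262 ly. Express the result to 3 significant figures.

39.4 ly

d_A = 1/0.05220″ = 19.157 pc; d_B = 1/0.03200″ = 31.25 pc.
|d_B − d_A| = |31.25 − 19.157| = 12.093 pc = 12.093 × 3.262 ly = 39.447 ly.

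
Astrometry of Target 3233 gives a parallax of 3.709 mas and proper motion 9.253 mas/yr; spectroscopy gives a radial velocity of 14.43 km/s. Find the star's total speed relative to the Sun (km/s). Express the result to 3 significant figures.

18.7 km/s

d = 1/p = 1/0.003709″ = 269.61 pc.
μ = 9.253 mas/yr = 0.009253 ″/yr.
v_t = 4.740 μ d = 4.740 × 0.009253 × 269.61 = 11.825 km/s.
v = √(v_r² + v_t²) = √(14.43² + 11.825²) = √348.056 = 18.656 km/s.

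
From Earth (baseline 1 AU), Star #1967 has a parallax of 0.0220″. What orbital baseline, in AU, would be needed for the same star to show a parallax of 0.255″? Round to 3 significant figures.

Parallax scales linearly with baseline: p ∝ B, so B = p_target / p_Earth × 1 AU.
B = 0.255 / 0.0220 = 11.591 AU.

11.6 AU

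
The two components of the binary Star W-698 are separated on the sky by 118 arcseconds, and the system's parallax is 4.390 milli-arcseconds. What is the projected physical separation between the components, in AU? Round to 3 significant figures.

d = 1/p = 1/0.004390″ = 227.79 pc.
At distance d (pc), an angle of θ arcsec spans θ·d AU: s = 118 × 227.79 = 26879 AU.

26900 AU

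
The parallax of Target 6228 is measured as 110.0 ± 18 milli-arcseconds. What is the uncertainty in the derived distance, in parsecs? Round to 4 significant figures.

d = 1/p, so σ_d = σ_p / p².
σ_d = 0.0180 / (0.1100)² = 0.0180 / 0.0121 = 1.4876 pc.

1.488 pc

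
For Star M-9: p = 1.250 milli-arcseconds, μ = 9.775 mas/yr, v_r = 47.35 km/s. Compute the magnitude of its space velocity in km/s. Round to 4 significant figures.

60.13 km/s

d = 1/p = 1/0.001250″ = 800 pc.
μ = 9.775 mas/yr = 0.009775 ″/yr.
v_t = 4.740 μ d = 4.740 × 0.009775 × 800 = 37.067 km/s.
v = √(v_r² + v_t²) = √(47.35² + 37.067²) = √3615.98 = 60.133 km/s.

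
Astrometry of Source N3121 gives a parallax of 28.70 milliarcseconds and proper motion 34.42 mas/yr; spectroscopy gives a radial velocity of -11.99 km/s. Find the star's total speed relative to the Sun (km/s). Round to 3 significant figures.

13.3 km/s

d = 1/p = 1/0.02870″ = 34.843 pc.
μ = 34.42 mas/yr = 0.03442 ″/yr.
v_t = 4.740 μ d = 4.740 × 0.03442 × 34.843 = 5.6847 km/s.
v = √(v_r² + v_t²) = √((-11.99)² + 5.6847²) = √176.076 = 13.269 km/s.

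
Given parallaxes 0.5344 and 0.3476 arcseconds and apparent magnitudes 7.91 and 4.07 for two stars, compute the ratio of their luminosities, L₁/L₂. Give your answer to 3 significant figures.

L₁/L₂ = 0.0123

d₁ = 1/p₁ = 1/0.5344″ = 1.8713 pc; d₂ = 1/p₂ = 1/0.3476″ = 2.8769 pc.
M₁ = m₁ − 5 log₁₀ d₁ + 5 = 7.91 − 1.3607 + 5 = 11.5493.
M₂ = 4.07 − 2.2946 + 5 = 6.7754.
L₁/L₂ = 10^(0.4(M₂ − M₁)) = 10^(0.4 × (-4.7739)) = 10^(-1.90956) = 0.012315.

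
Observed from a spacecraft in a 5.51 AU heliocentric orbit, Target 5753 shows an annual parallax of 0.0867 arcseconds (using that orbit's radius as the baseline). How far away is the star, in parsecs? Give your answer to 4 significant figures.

With baseline B (in AU) and parallax p (in arcsec), d = B/p parsecs.
d = 5.51 / 0.0867 = 63.552 pc.

63.55 pc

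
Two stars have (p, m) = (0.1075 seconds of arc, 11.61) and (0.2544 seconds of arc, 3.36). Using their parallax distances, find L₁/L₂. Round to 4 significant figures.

L₁/L₂ = 0.002807

d₁ = 1/p₁ = 1/0.1075″ = 9.3023 pc; d₂ = 1/p₂ = 1/0.2544″ = 3.9308 pc.
M₁ = m₁ − 5 log₁₀ d₁ + 5 = 11.61 − 4.8430 + 5 = 11.7670.
M₂ = 3.36 − 2.9724 + 5 = 5.3876.
L₁/L₂ = 10^(0.4(M₂ − M₁)) = 10^(0.4 × (-6.3794)) = 10^(-2.55176) = 0.002807.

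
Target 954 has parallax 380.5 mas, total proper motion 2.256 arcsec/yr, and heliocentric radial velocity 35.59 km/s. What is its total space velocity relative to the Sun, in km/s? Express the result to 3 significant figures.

d = 1/p = 1/0.3805″ = 2.6281 pc.
v_t = 4.740 μ d = 4.740 × 2.256 × 2.6281 = 28.103 km/s.
v = √(v_r² + v_t²) = √(35.59² + 28.103²) = √2056.43 = 45.348 km/s.

45.3 km/s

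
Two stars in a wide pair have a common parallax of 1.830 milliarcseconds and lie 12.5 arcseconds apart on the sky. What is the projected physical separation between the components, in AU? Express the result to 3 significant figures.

d = 1/p = 1/0.001830″ = 546.45 pc.
At distance d (pc), an angle of θ arcsec spans θ·d AU: s = 12.5 × 546.45 = 6830.6 AU.

6830 AU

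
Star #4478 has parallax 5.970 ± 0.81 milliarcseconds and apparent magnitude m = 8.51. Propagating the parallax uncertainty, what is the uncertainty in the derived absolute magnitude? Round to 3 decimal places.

M = m − 5 log₁₀ d + 5 = m + 5 log₁₀ p + 5, so ∂M/∂p = 5/(p ln 10).
σ_M = (5/ln 10) · (σ_p/p) = 2.1715 × 0.81/5.970 = 2.1715 × 0.13568 = 0.29463.

σ_M = 0.295 mag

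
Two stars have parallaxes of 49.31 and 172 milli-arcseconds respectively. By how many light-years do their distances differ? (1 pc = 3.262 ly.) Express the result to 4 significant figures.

47.19 ly

d_A = 1/0.04931″ = 20.28 pc; d_B = 1/0.1720″ = 5.814 pc.
|d_B − d_A| = |5.814 − 20.28| = 14.466 pc = 14.466 × 3.262 ly = 47.188 ly.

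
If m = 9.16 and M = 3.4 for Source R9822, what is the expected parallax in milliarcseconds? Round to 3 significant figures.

m − M = 9.16 − 3.4 = 5.76.
d = 10^((m−M)/5 + 1) = 10^2.152 = 141.91 pc.
p = 1/d = 1/141.91 = 0.0070467 arcsec = 7.0467 mas.

7.05 mas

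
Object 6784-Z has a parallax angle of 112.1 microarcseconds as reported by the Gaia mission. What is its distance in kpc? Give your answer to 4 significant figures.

p = 112.1 microarcseconds = 0.0001121 arcsec.
d = 1/p = 1/0.0001121 = 8920.6 pc.
= 8.9206 kpc.

8.921 kpc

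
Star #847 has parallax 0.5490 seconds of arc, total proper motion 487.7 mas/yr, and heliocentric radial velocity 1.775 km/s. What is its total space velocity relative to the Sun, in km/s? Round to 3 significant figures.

d = 1/p = 1/0.5490″ = 1.8215 pc.
μ = 487.7 mas/yr = 0.4877 ″/yr.
v_t = 4.740 μ d = 4.740 × 0.4877 × 1.8215 = 4.2108 km/s.
v = √(v_r² + v_t²) = √(1.775² + 4.2108²) = √20.8815 = 4.5696 km/s.

4.57 km/s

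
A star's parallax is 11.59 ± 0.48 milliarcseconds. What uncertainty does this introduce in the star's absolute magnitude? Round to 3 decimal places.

M = m − 5 log₁₀ d + 5 = m + 5 log₁₀ p + 5, so ∂M/∂p = 5/(p ln 10).
σ_M = (5/ln 10) · (σ_p/p) = 2.1715 × 0.48/11.59 = 2.1715 × 0.041415 = 0.089933.

σ_M = 0.090 mag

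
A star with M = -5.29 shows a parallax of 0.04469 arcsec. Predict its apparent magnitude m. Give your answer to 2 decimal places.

d = 1/p = 1/0.04469″ = 22.376 pc.
m − M = 5 log₁₀ d − 5 = 5 log₁₀(22.376) − 5 = 6.7489 − 5 = 1.7489.
m = M + (m − M) = -5.29 + 1.7489 = -3.54.

m = -3.54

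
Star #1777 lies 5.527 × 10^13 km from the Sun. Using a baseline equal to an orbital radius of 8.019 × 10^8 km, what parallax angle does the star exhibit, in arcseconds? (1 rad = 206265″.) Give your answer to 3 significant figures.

2.99 arcsec

θ ≈ B/d = (8.019 × 10^8) / (5.527 × 10^13) = 1.4509 × 10^-5 rad.
In arcseconds: 1.4509 × 10^-5 × 206265 = 2.9927″.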